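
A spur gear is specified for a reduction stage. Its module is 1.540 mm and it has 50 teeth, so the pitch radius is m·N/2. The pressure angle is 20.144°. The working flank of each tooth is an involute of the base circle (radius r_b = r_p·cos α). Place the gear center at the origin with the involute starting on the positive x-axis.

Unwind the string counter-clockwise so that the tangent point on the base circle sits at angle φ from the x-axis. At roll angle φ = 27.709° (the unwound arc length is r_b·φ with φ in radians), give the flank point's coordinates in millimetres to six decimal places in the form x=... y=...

pitch radius r_p = m·N/2 = 1.540·50/2 = 38.500000
base radius r_b = r_p·cos α = 38.500000·cos 20.144° = 36.144957
roll angle φ = 27.709° = 0.48361328 rad
x = r_b·(cos φ + φ·sin φ) = 36.144957·(0.88532060 + 0.48361328·0.46498112) = 40.127830
y = r_b·(sin φ − φ·cos φ) = 36.144957·(0.46498112 − 0.48361328·0.88532060) = 1.331158

x=40.127830 y=1.331158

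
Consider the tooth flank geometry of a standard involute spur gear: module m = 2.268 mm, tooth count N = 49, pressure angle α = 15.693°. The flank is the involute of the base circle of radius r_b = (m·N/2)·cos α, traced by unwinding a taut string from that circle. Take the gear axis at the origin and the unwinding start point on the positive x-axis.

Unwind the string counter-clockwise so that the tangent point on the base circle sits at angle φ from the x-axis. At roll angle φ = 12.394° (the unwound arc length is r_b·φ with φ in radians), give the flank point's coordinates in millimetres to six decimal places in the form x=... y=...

x=54.731744 y=0.179648

pitch radius r_p = m·N/2 = 2.268·49/2 = 55.566000
base radius r_b = r_p·cos α = 55.566000·cos 15.693° = 53.494766
roll angle φ = 12.394° = 0.21631611 rad
x = r_b·(cos φ + φ·sin φ) = 53.494766·(0.97669476 + 0.21631611·0.21463305) = 54.731744
y = r_b·(sin φ − φ·cos φ) = 53.494766·(0.21463305 − 0.21631611·0.97669476) = 0.179648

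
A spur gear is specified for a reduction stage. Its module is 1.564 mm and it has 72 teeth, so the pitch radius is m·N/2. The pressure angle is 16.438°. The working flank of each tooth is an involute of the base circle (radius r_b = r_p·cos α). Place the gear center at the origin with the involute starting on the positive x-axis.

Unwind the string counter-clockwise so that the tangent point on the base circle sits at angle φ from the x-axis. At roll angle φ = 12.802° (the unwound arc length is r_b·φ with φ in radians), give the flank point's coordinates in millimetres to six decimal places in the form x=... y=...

pitch radius r_p = m·N/2 = 1.564·72/2 = 56.304000
base radius r_b = r_p·cos α = 56.304000·cos 16.438° = 54.002659
roll angle φ = 12.802° = 0.22343705 rad
x = r_b·(cos φ + φ·sin φ) = 54.002659·(0.97514162 + 0.22343705·0.22158254) = 55.333898
y = r_b·(sin φ − φ·cos φ) = 54.002659·(0.22158254 − 0.22343705·0.97514162) = 0.199797

x=55.333898 y=0.199797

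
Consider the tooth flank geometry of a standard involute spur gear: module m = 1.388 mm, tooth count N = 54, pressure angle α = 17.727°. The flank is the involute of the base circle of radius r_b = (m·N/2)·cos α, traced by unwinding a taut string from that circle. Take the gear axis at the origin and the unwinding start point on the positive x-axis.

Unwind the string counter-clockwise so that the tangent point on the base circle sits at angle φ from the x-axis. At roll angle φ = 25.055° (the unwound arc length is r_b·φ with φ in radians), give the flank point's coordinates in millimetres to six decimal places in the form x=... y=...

pitch radius r_p = m·N/2 = 1.388·54/2 = 37.476000
base radius r_b = r_p·cos α = 37.476000·cos 17.727° = 35.696568
roll angle φ = 25.055° = 0.43729224 rad
x = r_b·(cos φ + φ·sin φ) = 35.696568·(0.90590169 + 0.43729224·0.42348806) = 38.948159
y = r_b·(sin φ − φ·cos φ) = 35.696568·(0.42348806 − 0.43729224·0.90590169) = 0.976097

x=38.948159 y=0.976097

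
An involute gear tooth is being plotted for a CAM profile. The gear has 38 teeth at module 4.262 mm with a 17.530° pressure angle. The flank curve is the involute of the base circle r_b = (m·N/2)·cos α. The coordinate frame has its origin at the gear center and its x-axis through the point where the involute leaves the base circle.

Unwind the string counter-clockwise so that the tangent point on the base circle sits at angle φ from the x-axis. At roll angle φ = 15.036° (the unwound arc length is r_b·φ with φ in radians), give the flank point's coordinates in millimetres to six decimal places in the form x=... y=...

x=79.830640 y=0.461986

pitch radius r_p = m·N/2 = 4.262·38/2 = 80.978000
base radius r_b = r_p·cos α = 80.978000·cos 17.530° = 77.217331
roll angle φ = 15.036° = 0.26242771 rad
x = r_b·(cos φ + φ·sin φ) = 77.217331·(0.96576301 + 0.26242771·0.25942590) = 79.830640
y = r_b·(sin φ − φ·cos φ) = 77.217331·(0.25942590 − 0.26242771·0.96576301) = 0.461986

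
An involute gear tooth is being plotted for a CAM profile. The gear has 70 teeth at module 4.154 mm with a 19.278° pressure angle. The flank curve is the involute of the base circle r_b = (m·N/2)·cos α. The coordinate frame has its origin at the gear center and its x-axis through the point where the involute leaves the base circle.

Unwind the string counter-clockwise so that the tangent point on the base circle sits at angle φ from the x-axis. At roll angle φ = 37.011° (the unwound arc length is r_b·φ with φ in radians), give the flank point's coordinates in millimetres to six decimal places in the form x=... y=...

pitch radius r_p = m·N/2 = 4.154·70/2 = 145.390000
base radius r_b = r_p·cos α = 145.390000·cos 19.278° = 137.237661
roll angle φ = 37.011° = 0.64596381 rad
x = r_b·(cos φ + φ·sin φ) = 137.237661·(0.79851996 + 0.64596381·0.60196834) = 162.951843
y = r_b·(sin φ − φ·cos φ) = 137.237661·(0.60196834 − 0.64596381·0.79851996) = 11.823484

x=162.951843 y=11.823484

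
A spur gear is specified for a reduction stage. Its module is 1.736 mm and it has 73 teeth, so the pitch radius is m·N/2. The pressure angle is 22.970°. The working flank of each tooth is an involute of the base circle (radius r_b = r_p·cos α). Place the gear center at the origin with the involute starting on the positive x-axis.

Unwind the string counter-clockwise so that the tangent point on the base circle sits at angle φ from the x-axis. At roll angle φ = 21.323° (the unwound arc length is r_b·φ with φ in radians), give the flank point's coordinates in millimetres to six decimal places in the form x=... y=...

x=62.241058 y=0.988539

pitch radius r_p = m·N/2 = 1.736·73/2 = 63.364000
base radius r_b = r_p·cos α = 63.364000·cos 22.970° = 58.339825
roll angle φ = 21.323° = 0.37215656 rad
x = r_b·(cos φ + φ·sin φ) = 58.339825·(0.93154533 + 0.37215656·0.36362521) = 62.241058
y = r_b·(sin φ − φ·cos φ) = 58.339825·(0.36362521 − 0.37215656·0.93154533) = 0.988539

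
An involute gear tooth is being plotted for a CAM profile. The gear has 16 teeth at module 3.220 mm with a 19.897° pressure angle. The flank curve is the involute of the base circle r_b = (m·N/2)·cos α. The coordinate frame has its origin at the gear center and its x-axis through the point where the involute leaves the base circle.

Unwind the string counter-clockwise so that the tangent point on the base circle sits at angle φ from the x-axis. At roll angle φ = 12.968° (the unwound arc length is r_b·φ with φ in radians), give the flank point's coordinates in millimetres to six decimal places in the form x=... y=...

pitch radius r_p = m·N/2 = 3.220·16/2 = 25.760000
base radius r_b = r_p·cos α = 25.760000·cos 19.897° = 24.222281
roll angle φ = 12.968° = 0.22633430 rad
x = r_b·(cos φ + φ·sin φ) = 24.222281·(0.97449555 + 0.22633430·0.22440683) = 24.834778
y = r_b·(sin φ − φ·cos φ) = 24.222281·(0.22440683 − 0.22633430·0.97449555) = 0.093136

x=24.834778 y=0.093136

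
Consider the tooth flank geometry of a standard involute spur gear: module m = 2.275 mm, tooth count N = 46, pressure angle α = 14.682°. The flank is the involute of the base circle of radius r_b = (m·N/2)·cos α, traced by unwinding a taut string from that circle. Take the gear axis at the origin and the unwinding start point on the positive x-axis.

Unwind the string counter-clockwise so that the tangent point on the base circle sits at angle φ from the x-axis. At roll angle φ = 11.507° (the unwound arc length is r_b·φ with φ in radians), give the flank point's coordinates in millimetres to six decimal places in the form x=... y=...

pitch radius r_p = m·N/2 = 2.275·46/2 = 52.325000
base radius r_b = r_p·cos α = 52.325000·cos 14.682° = 50.616454
roll angle φ = 11.507° = 0.20083504 rad
x = r_b·(cos φ + φ·sin φ) = 50.616454·(0.97990034 + 0.20083504·0.19948765) = 51.626984
y = r_b·(sin φ − φ·cos φ) = 50.616454·(0.19948765 − 0.20083504·0.97990034) = 0.136124

x=51.626984 y=0.136124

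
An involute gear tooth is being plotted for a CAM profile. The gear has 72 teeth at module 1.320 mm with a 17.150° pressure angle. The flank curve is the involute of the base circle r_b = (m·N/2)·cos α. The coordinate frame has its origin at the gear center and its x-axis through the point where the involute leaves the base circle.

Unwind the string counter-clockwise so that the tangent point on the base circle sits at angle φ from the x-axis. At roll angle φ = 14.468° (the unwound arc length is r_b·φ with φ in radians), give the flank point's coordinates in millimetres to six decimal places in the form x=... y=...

x=46.831734 y=0.242152

pitch radius r_p = m·N/2 = 1.320·72/2 = 47.520000
base radius r_b = r_p·cos α = 47.520000·cos 17.150° = 45.407073
roll angle φ = 14.468° = 0.25251424 rad
x = r_b·(cos φ + φ·sin φ) = 45.407073·(0.96828733 + 0.25251424·0.24983925) = 46.831734
y = r_b·(sin φ − φ·cos φ) = 45.407073·(0.24983925 − 0.25251424·0.96828733) = 0.242152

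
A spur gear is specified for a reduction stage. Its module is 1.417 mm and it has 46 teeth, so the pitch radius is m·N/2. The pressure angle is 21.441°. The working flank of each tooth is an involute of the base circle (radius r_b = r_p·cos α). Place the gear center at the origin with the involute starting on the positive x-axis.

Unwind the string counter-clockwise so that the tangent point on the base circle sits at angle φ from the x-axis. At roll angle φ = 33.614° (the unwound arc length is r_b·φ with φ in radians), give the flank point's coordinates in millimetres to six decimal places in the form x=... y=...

x=35.115381 y=1.972426

pitch radius r_p = m·N/2 = 1.417·46/2 = 32.591000
base radius r_b = r_p·cos α = 32.591000·cos 21.441° = 30.335523
roll angle φ = 33.614° = 0.58667497 rad
x = r_b·(cos φ + φ·sin φ) = 30.335523·(0.83278600 + 0.58667497·0.55359505) = 35.115381
y = r_b·(sin φ − φ·cos φ) = 30.335523·(0.55359505 − 0.58667497·0.83278600) = 1.972426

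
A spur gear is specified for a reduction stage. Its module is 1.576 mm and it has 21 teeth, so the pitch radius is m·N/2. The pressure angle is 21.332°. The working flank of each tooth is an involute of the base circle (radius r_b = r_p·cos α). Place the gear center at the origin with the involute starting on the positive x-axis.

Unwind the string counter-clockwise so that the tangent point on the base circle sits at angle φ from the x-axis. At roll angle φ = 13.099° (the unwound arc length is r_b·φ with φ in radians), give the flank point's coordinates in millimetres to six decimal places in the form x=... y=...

pitch radius r_p = m·N/2 = 1.576·21/2 = 16.548000
base radius r_b = r_p·cos α = 16.548000·cos 21.332° = 15.414267
roll angle φ = 13.099° = 0.22862068 rad
x = r_b·(cos φ + φ·sin φ) = 15.414267·(0.97397992 + 0.22862068·0.22663431) = 15.811850
y = r_b·(sin φ − φ·cos φ) = 15.414267·(0.22663431 − 0.22862068·0.97397992) = 0.061077

x=15.811850 y=0.061077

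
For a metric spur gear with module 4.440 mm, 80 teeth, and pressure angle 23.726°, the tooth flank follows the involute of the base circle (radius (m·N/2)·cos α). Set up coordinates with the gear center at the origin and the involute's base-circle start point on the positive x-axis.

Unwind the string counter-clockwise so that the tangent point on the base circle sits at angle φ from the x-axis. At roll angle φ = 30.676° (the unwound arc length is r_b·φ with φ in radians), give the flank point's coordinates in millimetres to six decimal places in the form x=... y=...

pitch radius r_p = m·N/2 = 4.440·80/2 = 177.600000
base radius r_b = r_p·cos α = 177.600000·cos 23.726° = 162.589266
roll angle φ = 30.676° = 0.53539720 rad
x = r_b·(cos φ + φ·sin φ) = 162.589266·(0.86006605 + 0.53539720·0.51018270) = 184.248829
y = r_b·(sin φ − φ·cos φ) = 162.589266·(0.51018270 − 0.53539720·0.86006605) = 8.081620

x=184.248829 y=8.081620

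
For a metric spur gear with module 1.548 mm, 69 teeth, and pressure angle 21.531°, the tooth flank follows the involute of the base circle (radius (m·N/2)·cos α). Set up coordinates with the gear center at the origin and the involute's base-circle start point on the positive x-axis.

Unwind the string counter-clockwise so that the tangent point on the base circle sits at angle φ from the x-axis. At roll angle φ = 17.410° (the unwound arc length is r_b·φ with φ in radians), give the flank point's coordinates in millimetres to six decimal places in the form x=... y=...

x=51.920107 y=0.460328

pitch radius r_p = m·N/2 = 1.548·69/2 = 53.406000
base radius r_b = r_p·cos α = 53.406000·cos 21.531° = 49.679283
roll angle φ = 17.410° = 0.30386182 rad
x = r_b·(cos φ + φ·sin φ) = 49.679283·(0.95418812 + 0.30386182·0.29920733) = 51.920107
y = r_b·(sin φ − φ·cos φ) = 49.679283·(0.29920733 − 0.30386182·0.95418812) = 0.460328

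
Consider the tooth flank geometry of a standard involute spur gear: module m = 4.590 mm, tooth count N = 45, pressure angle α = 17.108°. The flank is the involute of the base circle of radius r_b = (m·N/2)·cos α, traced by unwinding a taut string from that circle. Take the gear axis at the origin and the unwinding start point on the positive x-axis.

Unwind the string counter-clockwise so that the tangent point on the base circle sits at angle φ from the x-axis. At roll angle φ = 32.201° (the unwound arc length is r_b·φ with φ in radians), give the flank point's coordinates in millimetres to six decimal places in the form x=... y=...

pitch radius r_p = m·N/2 = 4.590·45/2 = 103.275000
base radius r_b = r_p·cos α = 103.275000·cos 17.108° = 98.705283
roll angle φ = 32.201° = 0.56201347 rad
x = r_b·(cos φ + φ·sin φ) = 98.705283·(0.84618387 + 0.56201347·0.53289104) = 113.084255
y = r_b·(sin φ − φ·cos φ) = 98.705283·(0.53289104 − 0.56201347·0.84618387) = 5.658212

x=113.084255 y=5.658212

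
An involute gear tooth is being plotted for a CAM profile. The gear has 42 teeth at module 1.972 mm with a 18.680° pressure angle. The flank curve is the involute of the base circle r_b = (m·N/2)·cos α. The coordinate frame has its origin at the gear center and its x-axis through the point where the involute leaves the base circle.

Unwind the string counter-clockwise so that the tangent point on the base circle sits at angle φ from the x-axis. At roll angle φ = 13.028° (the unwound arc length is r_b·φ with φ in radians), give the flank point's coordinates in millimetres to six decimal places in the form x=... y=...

pitch radius r_p = m·N/2 = 1.972·42/2 = 41.412000
base radius r_b = r_p·cos α = 41.412000·cos 18.680° = 39.230504
roll angle φ = 13.028° = 0.22738149 rad
x = r_b·(cos φ + φ·sin φ) = 39.230504·(0.97426002 + 0.22738149·0.22542719) = 40.231588
y = r_b·(sin φ − φ·cos φ) = 39.230504·(0.22542719 − 0.22738149·0.97426002) = 0.152940

x=40.231588 y=0.152940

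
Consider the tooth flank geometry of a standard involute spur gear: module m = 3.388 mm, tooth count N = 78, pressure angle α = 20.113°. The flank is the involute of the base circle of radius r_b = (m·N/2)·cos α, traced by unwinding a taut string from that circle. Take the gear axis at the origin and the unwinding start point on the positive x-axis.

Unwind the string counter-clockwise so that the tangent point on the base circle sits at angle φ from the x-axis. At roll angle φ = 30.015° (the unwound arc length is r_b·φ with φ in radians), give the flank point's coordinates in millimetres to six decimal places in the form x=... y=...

pitch radius r_p = m·N/2 = 3.388·78/2 = 132.132000
base radius r_b = r_p·cos α = 132.132000·cos 20.113° = 124.074096
roll angle φ = 30.015° = 0.52386057 rad
x = r_b·(cos φ + φ·sin φ) = 124.074096·(0.86589447 + 0.52386057·0.50022671) = 139.948573
y = r_b·(sin φ − φ·cos φ) = 124.074096·(0.50022671 − 0.52386057·0.86589447) = 5.784177

x=139.948573 y=5.784177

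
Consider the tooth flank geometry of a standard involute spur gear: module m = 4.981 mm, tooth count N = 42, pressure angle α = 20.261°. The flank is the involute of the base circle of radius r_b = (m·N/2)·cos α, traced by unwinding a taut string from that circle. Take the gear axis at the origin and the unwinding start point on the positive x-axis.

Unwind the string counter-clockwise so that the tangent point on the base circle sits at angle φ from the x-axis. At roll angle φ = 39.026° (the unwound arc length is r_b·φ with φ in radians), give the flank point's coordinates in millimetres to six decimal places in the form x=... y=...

pitch radius r_p = m·N/2 = 4.981·42/2 = 104.601000
base radius r_b = r_p·cos α = 104.601000·cos 20.261° = 98.128799
roll angle φ = 39.026° = 0.68113219 rad
x = r_b·(cos φ + φ·sin φ) = 98.128799·(0.77686030 + 0.68113219·0.62967298) = 118.318883
y = r_b·(sin φ − φ·cos φ) = 98.128799·(0.62967298 − 0.68113219·0.77686030) = 9.864733

x=118.318883 y=9.864733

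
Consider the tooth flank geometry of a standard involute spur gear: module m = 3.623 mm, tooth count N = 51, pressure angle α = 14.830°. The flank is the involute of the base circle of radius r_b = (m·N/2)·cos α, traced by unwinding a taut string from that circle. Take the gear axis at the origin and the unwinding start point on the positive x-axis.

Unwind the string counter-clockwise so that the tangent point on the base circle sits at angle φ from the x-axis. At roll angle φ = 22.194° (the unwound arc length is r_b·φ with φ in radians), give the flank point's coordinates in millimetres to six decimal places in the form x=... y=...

x=95.760066 y=1.704444

pitch radius r_p = m·N/2 = 3.623·51/2 = 92.386500
base radius r_b = r_p·cos α = 92.386500·cos 14.830° = 89.309060
roll angle φ = 22.194° = 0.38735837 rad
x = r_b·(cos φ + φ·sin φ) = 89.309060·(0.92591015 + 0.38735837·0.37774383) = 95.760066
y = r_b·(sin φ − φ·cos φ) = 89.309060·(0.37774383 − 0.38735837·0.92591015) = 1.704444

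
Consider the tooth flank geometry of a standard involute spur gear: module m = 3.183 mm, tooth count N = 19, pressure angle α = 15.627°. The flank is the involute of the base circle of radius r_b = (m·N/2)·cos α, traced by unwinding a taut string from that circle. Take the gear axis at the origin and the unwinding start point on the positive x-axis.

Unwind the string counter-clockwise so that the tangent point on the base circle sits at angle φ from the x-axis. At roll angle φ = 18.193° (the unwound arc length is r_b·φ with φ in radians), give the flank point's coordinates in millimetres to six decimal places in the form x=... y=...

pitch radius r_p = m·N/2 = 3.183·19/2 = 30.238500
base radius r_b = r_p·cos α = 30.238500·cos 15.627° = 29.120756
roll angle φ = 18.193° = 0.31752775 rad
x = r_b·(cos φ + φ·sin φ) = 29.120756·(0.95001020 + 0.31752775·0.31221886) = 30.551993
y = r_b·(sin φ − φ·cos φ) = 29.120756·(0.31221886 − 0.31752775·0.95001020) = 0.307639

x=30.551993 y=0.307639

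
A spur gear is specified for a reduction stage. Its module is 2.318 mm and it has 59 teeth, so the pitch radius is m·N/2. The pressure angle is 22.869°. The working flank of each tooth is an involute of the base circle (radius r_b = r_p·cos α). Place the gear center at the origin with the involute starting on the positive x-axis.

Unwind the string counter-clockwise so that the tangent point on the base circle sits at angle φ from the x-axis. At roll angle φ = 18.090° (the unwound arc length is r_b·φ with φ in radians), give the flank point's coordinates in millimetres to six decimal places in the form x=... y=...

pitch radius r_p = m·N/2 = 2.318·59/2 = 68.381000
base radius r_b = r_p·cos α = 68.381000·cos 22.869° = 63.005967
roll angle φ = 18.090° = 0.31573006 rad
x = r_b·(cos φ + φ·sin φ) = 63.005967·(0.95056994 + 0.31573006·0.31051053) = 66.068526
y = r_b·(sin φ − φ·cos φ) = 63.005967·(0.31051053 − 0.31573006·0.95056994) = 0.654444

x=66.068526 y=0.654444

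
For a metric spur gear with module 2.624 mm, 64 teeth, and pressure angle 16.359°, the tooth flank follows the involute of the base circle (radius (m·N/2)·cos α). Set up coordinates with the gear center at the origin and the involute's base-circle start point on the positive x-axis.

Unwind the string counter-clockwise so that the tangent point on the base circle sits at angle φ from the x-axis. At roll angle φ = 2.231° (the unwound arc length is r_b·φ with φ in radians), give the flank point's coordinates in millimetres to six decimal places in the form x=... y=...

pitch radius r_p = m·N/2 = 2.624·64/2 = 83.968000
base radius r_b = r_p·cos α = 83.968000·cos 16.359° = 80.568620
roll angle φ = 2.231° = 0.03893830 rad
x = r_b·(cos φ + φ·sin φ) = 80.568620·(0.99924200 + 0.03893830·0.03892846) = 80.629676
y = r_b·(sin φ − φ·cos φ) = 80.568620·(0.03892846 − 0.03893830·0.99924200) = 0.001585

x=80.629676 y=0.001585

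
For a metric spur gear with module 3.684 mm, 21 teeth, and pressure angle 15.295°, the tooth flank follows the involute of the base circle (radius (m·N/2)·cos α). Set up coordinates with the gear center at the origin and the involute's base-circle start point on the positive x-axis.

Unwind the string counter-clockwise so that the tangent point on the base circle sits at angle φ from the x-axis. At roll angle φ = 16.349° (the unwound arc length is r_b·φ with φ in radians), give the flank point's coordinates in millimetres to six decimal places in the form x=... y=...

pitch radius r_p = m·N/2 = 3.684·21/2 = 38.682000
base radius r_b = r_p·cos α = 38.682000·cos 15.295° = 37.311901
roll angle φ = 16.349° = 0.28534388 rad
x = r_b·(cos φ + φ·sin φ) = 37.311901·(0.95956491 + 0.28534388·0.28148744) = 38.800109
y = r_b·(sin φ − φ·cos φ) = 37.311901·(0.28148744 − 0.28534388·0.95956491) = 0.286610

x=38.800109 y=0.286610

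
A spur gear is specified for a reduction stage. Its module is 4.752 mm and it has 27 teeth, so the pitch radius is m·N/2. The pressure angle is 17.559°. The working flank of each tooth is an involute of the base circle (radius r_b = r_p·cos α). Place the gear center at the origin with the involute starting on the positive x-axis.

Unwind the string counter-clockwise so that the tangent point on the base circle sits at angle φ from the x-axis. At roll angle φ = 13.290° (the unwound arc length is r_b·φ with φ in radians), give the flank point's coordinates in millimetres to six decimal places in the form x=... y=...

pitch radius r_p = m·N/2 = 4.752·27/2 = 64.152000
base radius r_b = r_p·cos α = 64.152000·cos 17.559° = 61.162953
roll angle φ = 13.290° = 0.23195426 rad
x = r_b·(cos φ + φ·sin φ) = 61.162953·(0.97321901 + 0.23195426·0.22987988) = 62.786256
y = r_b·(sin φ − φ·cos φ) = 61.162953·(0.22987988 − 0.23195426·0.97321901) = 0.253067

x=62.786256 y=0.253067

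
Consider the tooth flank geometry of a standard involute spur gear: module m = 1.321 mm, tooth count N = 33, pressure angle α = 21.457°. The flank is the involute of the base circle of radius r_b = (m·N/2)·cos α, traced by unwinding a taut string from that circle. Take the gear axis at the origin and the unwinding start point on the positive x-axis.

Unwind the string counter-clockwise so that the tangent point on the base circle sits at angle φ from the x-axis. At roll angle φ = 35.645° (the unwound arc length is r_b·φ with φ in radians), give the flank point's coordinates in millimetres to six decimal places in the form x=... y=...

pitch radius r_p = m·N/2 = 1.321·33/2 = 21.796500
base radius r_b = r_p·cos α = 21.796500·cos 21.457° = 20.285836
roll angle φ = 35.645° = 0.62212261 rad
x = r_b·(cos φ + φ·sin φ) = 20.285836·(0.81264331 + 0.62212261·0.58276140) = 23.839759
y = r_b·(sin φ − φ·cos φ) = 20.285836·(0.58276140 − 0.62212261·0.81264331) = 1.566018

x=23.839759 y=1.566018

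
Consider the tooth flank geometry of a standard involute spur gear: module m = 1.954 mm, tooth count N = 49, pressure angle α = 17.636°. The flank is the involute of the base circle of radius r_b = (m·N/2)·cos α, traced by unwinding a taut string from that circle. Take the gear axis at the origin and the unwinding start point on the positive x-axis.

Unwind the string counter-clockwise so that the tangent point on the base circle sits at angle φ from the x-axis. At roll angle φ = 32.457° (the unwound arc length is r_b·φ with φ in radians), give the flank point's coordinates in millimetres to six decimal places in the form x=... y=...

x=52.366349 y=2.676817

pitch radius r_p = m·N/2 = 1.954·49/2 = 47.873000
base radius r_b = r_p·cos α = 47.873000·cos 17.636° = 45.622993
roll angle φ = 32.457° = 0.56648152 rad
x = r_b·(cos φ + φ·sin φ) = 45.622993·(0.84379445 + 0.56648152·0.53666650) = 52.366349
y = r_b·(sin φ − φ·cos φ) = 45.622993·(0.53666650 − 0.56648152·0.84379445) = 2.676817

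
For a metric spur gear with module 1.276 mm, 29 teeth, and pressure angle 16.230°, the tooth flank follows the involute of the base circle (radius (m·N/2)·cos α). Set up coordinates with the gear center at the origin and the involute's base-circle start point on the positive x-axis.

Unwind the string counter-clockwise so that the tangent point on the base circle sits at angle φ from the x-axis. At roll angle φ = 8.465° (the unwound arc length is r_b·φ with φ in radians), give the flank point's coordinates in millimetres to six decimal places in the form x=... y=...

pitch radius r_p = m·N/2 = 1.276·29/2 = 18.502000
base radius r_b = r_p·cos α = 18.502000·cos 16.230° = 17.764649
roll angle φ = 8.465° = 0.14774212 rad
x = r_b·(cos φ + φ·sin φ) = 17.764649·(0.98910597 + 0.14774212·0.14720523) = 17.957473
y = r_b·(sin φ − φ·cos φ) = 17.764649·(0.14720523 − 0.14774212·0.98910597) = 0.019055

x=17.957473 y=0.019055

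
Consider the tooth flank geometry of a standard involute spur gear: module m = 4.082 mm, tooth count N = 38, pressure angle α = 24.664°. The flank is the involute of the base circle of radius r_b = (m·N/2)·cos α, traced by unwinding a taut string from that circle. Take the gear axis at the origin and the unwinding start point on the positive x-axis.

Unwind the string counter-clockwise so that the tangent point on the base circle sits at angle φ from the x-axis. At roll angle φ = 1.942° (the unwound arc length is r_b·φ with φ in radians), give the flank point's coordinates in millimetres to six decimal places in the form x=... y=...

x=70.522901 y=0.000915

pitch radius r_p = m·N/2 = 4.082·38/2 = 77.558000
base radius r_b = r_p·cos α = 77.558000·cos 24.664° = 70.482426
roll angle φ = 1.942° = 0.03389429 rad
x = r_b·(cos φ + φ·sin φ) = 70.482426·(0.99942564 + 0.03389429·0.03388780) = 70.522901
y = r_b·(sin φ − φ·cos φ) = 70.482426·(0.03388780 − 0.03389429·0.99942564) = 0.000915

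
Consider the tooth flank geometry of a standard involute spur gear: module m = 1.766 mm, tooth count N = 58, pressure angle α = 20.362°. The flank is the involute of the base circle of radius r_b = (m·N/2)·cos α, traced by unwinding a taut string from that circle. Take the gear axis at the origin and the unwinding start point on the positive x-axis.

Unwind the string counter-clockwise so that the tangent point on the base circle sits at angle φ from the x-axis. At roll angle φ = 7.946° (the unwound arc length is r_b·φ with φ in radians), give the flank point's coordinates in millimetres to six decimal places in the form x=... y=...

x=48.473301 y=0.042608

pitch radius r_p = m·N/2 = 1.766·58/2 = 51.214000
base radius r_b = r_p·cos α = 51.214000·cos 20.362° = 48.013789
roll angle φ = 7.946° = 0.13868386 rad
x = r_b·(cos φ + φ·sin φ) = 48.013789·(0.99039880 + 0.13868386·0.13823973) = 48.473301
y = r_b·(sin φ − φ·cos φ) = 48.013789·(0.13823973 − 0.13868386·0.99039880) = 0.042608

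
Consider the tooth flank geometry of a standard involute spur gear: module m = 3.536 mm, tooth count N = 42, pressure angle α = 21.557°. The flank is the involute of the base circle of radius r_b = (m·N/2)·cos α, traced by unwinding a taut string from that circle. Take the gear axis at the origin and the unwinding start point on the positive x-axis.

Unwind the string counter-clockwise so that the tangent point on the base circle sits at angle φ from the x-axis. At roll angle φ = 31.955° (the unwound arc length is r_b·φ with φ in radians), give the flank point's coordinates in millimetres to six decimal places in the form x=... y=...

pitch radius r_p = m·N/2 = 3.536·42/2 = 74.256000
base radius r_b = r_p·cos α = 74.256000·cos 21.557° = 69.061978
roll angle φ = 31.955° = 0.55771996 rad
x = r_b·(cos φ + φ·sin φ) = 69.061978·(0.84846403 + 0.55771996·0.52925305) = 78.981973
y = r_b·(sin φ − φ·cos φ) = 69.061978·(0.52925305 − 0.55771996·0.84846403) = 3.870766

x=78.981973 y=3.870766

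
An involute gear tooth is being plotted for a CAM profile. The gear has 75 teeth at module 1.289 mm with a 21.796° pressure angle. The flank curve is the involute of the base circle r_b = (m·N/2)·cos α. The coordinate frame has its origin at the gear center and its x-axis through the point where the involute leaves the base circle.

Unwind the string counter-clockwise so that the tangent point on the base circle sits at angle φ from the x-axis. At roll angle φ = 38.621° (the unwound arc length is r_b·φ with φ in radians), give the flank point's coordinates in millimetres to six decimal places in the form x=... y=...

pitch radius r_p = m·N/2 = 1.289·75/2 = 48.337500
base radius r_b = r_p·cos α = 48.337500·cos 21.796° = 44.881937
roll angle φ = 38.621° = 0.67406361 rad
x = r_b·(cos φ + φ·sin φ) = 44.881937·(0.78129176 + 0.67406361·0.62416600) = 53.948956
y = r_b·(sin φ − φ·cos φ) = 44.881937·(0.62416600 − 0.67406361·0.78129176) = 4.377140

x=53.948956 y=4.377140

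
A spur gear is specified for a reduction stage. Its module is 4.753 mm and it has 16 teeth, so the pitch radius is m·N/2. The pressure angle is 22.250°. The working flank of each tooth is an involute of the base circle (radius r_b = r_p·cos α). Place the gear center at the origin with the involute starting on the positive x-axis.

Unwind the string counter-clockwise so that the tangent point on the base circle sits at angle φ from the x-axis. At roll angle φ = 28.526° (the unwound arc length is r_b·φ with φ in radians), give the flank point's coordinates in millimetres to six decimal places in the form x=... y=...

x=39.287897 y=1.412158

pitch radius r_p = m·N/2 = 4.753·16/2 = 38.024000
base radius r_b = r_p·cos α = 38.024000·cos 22.250° = 35.192752
roll angle φ = 28.526° = 0.49787262 rad
x = r_b·(cos φ + φ·sin φ) = 35.192752·(0.87860049 + 0.49787262·0.47755751) = 39.287897
y = r_b·(sin φ − φ·cos φ) = 35.192752·(0.47755751 − 0.49787262·0.87860049) = 1.412158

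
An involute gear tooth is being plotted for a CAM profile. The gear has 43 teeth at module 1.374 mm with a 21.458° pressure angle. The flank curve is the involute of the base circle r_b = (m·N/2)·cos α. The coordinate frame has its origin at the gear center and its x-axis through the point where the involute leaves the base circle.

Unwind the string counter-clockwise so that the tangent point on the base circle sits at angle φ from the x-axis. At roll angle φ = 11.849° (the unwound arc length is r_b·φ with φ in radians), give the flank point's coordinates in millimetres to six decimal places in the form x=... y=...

x=28.075041 y=0.080710

pitch radius r_p = m·N/2 = 1.374·43/2 = 29.541000
base radius r_b = r_p·cos α = 29.541000·cos 21.458° = 27.493394
roll angle φ = 11.849° = 0.20680406 rad
x = r_b·(cos φ + φ·sin φ) = 27.493394·(0.97869214 + 0.20680406·0.20533312) = 28.075041
y = r_b·(sin φ − φ·cos φ) = 27.493394·(0.20533312 − 0.20680406·0.97869214) = 0.080710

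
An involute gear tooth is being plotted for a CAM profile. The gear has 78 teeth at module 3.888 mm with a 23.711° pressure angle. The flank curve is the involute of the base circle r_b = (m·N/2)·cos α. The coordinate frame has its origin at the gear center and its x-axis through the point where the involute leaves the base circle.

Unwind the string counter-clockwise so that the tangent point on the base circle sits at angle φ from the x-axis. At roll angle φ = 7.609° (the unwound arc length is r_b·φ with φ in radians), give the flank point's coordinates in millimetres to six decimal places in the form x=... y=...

pitch radius r_p = m·N/2 = 3.888·78/2 = 151.632000
base radius r_b = r_p·cos α = 151.632000·cos 23.711° = 138.832047
roll angle φ = 7.609° = 0.13280210 rad
x = r_b·(cos φ + φ·sin φ) = 138.832047·(0.99119475 + 0.13280210·0.13241209) = 140.050903
y = r_b·(sin φ − φ·cos φ) = 138.832047·(0.13241209 − 0.13280210·0.99119475) = 0.108197

x=140.050903 y=0.108197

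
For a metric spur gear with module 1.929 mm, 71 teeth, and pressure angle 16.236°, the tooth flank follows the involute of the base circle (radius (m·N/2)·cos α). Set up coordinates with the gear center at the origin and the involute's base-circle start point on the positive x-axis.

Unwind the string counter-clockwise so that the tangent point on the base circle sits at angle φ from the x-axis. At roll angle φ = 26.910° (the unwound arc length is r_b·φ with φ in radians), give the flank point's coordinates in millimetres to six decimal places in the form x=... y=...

x=72.605040 y=2.220889

pitch radius r_p = m·N/2 = 1.929·71/2 = 68.479500
base radius r_b = r_p·cos α = 68.479500·cos 16.236° = 65.748414
roll angle φ = 26.910° = 0.46966810 rad
x = r_b·(cos φ + φ·sin φ) = 65.748414·(0.89171855 + 0.46966810·0.45259035) = 72.605040
y = r_b·(sin φ − φ·cos φ) = 65.748414·(0.45259035 − 0.46966810·0.89171855) = 2.220889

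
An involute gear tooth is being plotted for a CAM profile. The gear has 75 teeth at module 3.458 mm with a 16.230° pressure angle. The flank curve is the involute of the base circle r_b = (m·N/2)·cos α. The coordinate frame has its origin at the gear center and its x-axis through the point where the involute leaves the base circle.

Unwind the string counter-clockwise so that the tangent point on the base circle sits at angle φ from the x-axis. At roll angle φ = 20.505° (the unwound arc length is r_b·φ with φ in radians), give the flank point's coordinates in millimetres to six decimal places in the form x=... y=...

x=132.226940 y=1.878070

pitch radius r_p = m·N/2 = 3.458·75/2 = 129.675000
base radius r_b = r_p·cos α = 129.675000·cos 16.230° = 124.507124
roll angle φ = 20.505° = 0.35787976 rad
x = r_b·(cos φ + φ·sin φ) = 124.507124·(0.93664162 + 0.35787976·0.35028912) = 132.226940
y = r_b·(sin φ − φ·cos φ) = 124.507124·(0.35028912 − 0.35787976·0.93664162) = 1.878070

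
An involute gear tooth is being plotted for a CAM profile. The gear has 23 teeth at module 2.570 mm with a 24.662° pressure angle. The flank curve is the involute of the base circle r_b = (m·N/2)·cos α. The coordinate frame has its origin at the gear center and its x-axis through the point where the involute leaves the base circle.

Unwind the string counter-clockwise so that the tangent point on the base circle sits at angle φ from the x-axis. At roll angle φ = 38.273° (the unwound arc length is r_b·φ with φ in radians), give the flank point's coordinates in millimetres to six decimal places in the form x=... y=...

pitch radius r_p = m·N/2 = 2.570·23/2 = 29.555000
base radius r_b = r_p·cos α = 29.555000·cos 24.662° = 26.859144
roll angle φ = 38.273° = 0.66798986 rad
x = r_b·(cos φ + φ·sin φ) = 26.859144·(0.78506835 + 0.66798986·0.61940915) = 32.199477
y = r_b·(sin φ − φ·cos φ) = 26.859144·(0.61940915 − 0.66798986·0.78506835) = 2.551389

x=32.199477 y=2.551389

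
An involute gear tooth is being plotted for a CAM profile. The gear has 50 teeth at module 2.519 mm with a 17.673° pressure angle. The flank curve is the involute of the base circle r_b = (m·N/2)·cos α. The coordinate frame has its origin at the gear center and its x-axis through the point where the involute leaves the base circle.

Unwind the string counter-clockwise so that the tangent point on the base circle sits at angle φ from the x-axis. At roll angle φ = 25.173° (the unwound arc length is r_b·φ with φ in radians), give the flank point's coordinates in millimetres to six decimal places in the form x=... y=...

pitch radius r_p = m·N/2 = 2.519·50/2 = 62.975000
base radius r_b = r_p·cos α = 62.975000·cos 17.673° = 60.002873
roll angle φ = 25.173° = 0.43935173 rad
x = r_b·(cos φ + φ·sin φ) = 60.002873·(0.90502760 + 0.43935173·0.42535285) = 65.517563
y = r_b·(sin φ − φ·cos φ) = 60.002873·(0.42535285 − 0.43935173·0.90502760) = 1.663724

x=65.517563 y=1.663724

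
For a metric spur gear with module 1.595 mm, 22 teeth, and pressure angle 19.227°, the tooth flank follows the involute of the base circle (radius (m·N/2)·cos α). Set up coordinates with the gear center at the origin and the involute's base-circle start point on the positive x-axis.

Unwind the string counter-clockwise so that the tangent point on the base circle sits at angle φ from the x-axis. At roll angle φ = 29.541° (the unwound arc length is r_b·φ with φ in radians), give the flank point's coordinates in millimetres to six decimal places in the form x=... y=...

x=18.624098 y=0.736927

pitch radius r_p = m·N/2 = 1.595·22/2 = 17.545000
base radius r_b = r_p·cos α = 17.545000·cos 19.227° = 16.566363
roll angle φ = 29.541° = 0.51558771 rad
x = r_b·(cos φ + φ·sin φ) = 16.566363·(0.87000310 + 0.51558771·0.49304625) = 18.624098
y = r_b·(sin φ − φ·cos φ) = 16.566363·(0.49304625 − 0.51558771·0.87000310) = 0.736927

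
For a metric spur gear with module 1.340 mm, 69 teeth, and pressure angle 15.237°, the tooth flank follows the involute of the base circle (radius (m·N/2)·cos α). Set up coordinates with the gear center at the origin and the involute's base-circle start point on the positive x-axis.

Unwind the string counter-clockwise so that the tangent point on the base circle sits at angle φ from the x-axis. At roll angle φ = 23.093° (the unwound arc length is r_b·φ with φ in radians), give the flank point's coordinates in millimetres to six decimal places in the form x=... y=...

pitch radius r_p = m·N/2 = 1.340·69/2 = 46.230000
base radius r_b = r_p·cos α = 46.230000·cos 15.237° = 44.604876
roll angle φ = 23.093° = 0.40304888 rad
x = r_b·(cos φ + φ·sin φ) = 44.604876·(0.91986942 + 0.40304888·0.39222474) = 48.082056
y = r_b·(sin φ − φ·cos φ) = 44.604876·(0.39222474 − 0.40304888·0.91986942) = 0.957773

x=48.082056 y=0.957773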